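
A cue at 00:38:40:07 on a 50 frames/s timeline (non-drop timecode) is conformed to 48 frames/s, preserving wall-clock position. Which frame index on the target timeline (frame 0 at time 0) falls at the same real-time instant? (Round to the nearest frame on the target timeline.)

frame 111367

Source frame index: (0×3600 + 38×60 + 40) × 50 + 7 = 116007.
Real time: 116007 / (50) = 116007/50 s.
Target frame: (116007/50) × (48) = 2784168/25 ≈ 111366.720 → 111367.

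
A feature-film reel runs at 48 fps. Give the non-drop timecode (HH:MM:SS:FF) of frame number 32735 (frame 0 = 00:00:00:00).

32735 ÷ 48 = 681 full seconds, remainder 47 frames.
681 s = 0 h 11 min 21 s.
Timecode: 00:11:21:47.

00:11:21:47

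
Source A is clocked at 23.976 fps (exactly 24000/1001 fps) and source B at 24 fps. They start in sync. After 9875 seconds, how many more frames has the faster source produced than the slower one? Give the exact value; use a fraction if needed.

237000/1001 frames

A emits 24000/1001 × 9875 = 237000000/1001 frames; B emits 24 × 9875 = 237000.
Difference = 237000/1001 frames (≈ 236.7632); B is ahead of A.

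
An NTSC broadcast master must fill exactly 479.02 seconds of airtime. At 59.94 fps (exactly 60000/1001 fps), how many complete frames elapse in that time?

Frames = 479.02 × 60000/1001 = 28741200/1001 ≈ 28712.4875.
Complete frames: 28712.

28712 frames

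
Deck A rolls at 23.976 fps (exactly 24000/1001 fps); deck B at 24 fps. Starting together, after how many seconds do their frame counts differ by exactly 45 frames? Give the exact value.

The gap grows by |24 − 24000/1001| = 24/1001 frames per second.
Time for a 45-frame gap: 45 ÷ (24/1001) = 1876.875 s.

1876.875 seconds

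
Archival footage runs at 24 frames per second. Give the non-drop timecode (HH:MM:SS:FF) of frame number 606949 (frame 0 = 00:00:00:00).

07:01:29:13

606949 ÷ 24 = 25289 full seconds, remainder 13 frames.
25289 s = 7 h 1 min 29 s.
Timecode: 07:01:29:13.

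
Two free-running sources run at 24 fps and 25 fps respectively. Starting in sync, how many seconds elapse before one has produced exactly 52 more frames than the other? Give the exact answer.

52 seconds

The gap grows by |25 − 24| = 1 frame per second.
Time for a 52-frame gap: 52 ÷ (1) = 52 s.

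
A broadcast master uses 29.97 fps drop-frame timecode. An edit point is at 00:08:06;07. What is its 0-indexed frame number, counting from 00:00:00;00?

As if non-drop at 30 labels/s: (0 × 3600 + 8 × 60 + 6) × 30 + 7 = 14587.
Minute boundaries passed: 8; those not divisible by 10: 8 − 0 = 8; dropped labels = 2 × 8 = 16.
Actual frame index = 14587 − 16 = 14571.

14571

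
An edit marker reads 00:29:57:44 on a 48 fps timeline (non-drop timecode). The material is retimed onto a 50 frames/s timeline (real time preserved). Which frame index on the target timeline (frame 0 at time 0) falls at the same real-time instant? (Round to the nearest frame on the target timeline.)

Source frame index: (0×3600 + 29×60 + 57) × 48 + 44 = 86300.
Real time: 86300 / (48) = 21575/12 s.
Target frame: (21575/12) × (50) = 539375/6 ≈ 89895.833 → 89896.

frame 89896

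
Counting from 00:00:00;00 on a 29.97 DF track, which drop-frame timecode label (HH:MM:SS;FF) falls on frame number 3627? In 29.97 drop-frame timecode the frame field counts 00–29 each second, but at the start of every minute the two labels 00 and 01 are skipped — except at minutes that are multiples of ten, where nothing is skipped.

00:02:01;01

Ten DF minutes hold 17982 frames, so frame 3627 lies in block 0 (frames 0–17981) with 3627 frames into that block.
The block's first minute is 1800 frames and the rest 1798 each; 3627 frames reaches minute 2, so 0 × 18 + 2 × 2 = 4 labels have been skipped so far.
Adding those back, label number 3627 + 4 = 3631 at 30 labels/s is 121 s + 1 f = 0 h 2 min 1 s frame 1, i.e. 00:02:01;01.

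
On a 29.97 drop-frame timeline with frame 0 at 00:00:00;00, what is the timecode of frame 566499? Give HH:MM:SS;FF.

Ten DF minutes hold 17982 frames, so frame 566499 lies in block 31 (frames 557442–575423) with 9057 frames into that block.
The block's first minute is 1800 frames and the rest 1798 each; 9057 frames reaches minute 5, so 31 × 18 + 5 × 2 = 568 labels have been skipped so far.
Adding those back, label number 566499 + 568 = 567067 at 30 labels/s is 18902 s + 7 f = 5 h 15 min 2 s frame 7, i.e. 05:15:02;07.

05:15:02;07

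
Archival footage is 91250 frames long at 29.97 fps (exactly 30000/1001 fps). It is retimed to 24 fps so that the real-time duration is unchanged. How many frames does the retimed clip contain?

Target frames = source frames × (target rate / source rate) = 91250 × (24)/(30000/1001) = 91250 × 1001/1250 = 73073.

73073 frames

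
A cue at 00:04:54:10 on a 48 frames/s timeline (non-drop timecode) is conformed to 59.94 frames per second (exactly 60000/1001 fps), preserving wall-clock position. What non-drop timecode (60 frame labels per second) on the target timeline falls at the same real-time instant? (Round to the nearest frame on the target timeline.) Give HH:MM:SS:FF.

Source frame index: (0×3600 + 4×60 + 54) × 48 + 10 = 14122.
Real time: 14122 / (48) = 7061/24 s.
Target frame: (7061/24) × (60000/1001) = 17652500/1001 ≈ 17634.865 → 17635.
At 60 labels/s: frame 17635 → 00:04:53:55.

00:04:53:55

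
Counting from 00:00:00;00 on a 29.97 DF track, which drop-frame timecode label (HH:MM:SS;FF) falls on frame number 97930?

00:54:27;18

Ten DF minutes hold 17982 frames, so frame 97930 lies in block 5 (frames 89910–107891) with 8020 frames into that block.
The block's first minute is 1800 frames and the rest 1798 each; 8020 frames reaches minute 4, so 5 × 18 + 4 × 2 = 98 labels have been skipped so far.
Adding those back, label number 97930 + 98 = 98028 at 30 labels/s is 3267 s + 18 f = 0 h 54 min 27 s frame 18, i.e. 00:54:27;18.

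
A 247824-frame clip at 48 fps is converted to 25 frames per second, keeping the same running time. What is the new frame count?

Target frames = source frames × (target rate / source rate) = 247824 × (25)/(48) = 247824 × 25/48 = 129075.

129075 frames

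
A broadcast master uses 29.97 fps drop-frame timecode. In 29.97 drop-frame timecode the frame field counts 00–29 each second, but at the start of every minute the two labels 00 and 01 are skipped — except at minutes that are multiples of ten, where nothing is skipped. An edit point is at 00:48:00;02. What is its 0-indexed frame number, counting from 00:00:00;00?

Complete 10-minute blocks: 4, each 17982 frames → 71928.
Remaining 8 whole minutes in the current block: 1800 + 7 × 1798 = 14386 frames.
Within the current minute: 0 × 30 + 2 − 2 = 0 (labels ;00/;01 skipped at this minute). Total = 71928 + 14386 + 0 = 86314.

86314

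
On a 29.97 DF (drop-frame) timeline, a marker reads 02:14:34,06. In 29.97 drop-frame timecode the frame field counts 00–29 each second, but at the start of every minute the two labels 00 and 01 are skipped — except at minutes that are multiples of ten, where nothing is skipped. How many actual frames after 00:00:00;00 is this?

As if non-drop at 30 labels/s: (2 × 3600 + 14 × 60 + 34) × 30 + 6 = 242226.
Minute boundaries passed: 134; those not divisible by 10: 134 − 13 = 121; dropped labels = 2 × 121 = 242.
Actual frame index = 242226 − 242 = 241984.

241984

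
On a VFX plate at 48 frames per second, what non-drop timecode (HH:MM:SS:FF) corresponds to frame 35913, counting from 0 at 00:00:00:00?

35913 ÷ 48 = 748 full seconds, remainder 9 frames.
748 s = 0 h 12 min 28 s.
Timecode: 00:12:28:09.

00:12:28:09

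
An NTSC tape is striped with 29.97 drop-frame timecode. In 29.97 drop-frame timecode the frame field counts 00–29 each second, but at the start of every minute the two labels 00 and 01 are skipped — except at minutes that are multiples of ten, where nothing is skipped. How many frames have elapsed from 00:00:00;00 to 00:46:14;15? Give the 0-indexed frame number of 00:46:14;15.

Complete 10-minute blocks: 4, each 17982 frames → 71928.
Remaining 6 whole minutes in the current block: 1800 + 5 × 1798 = 10790 frames.
Within the current minute: 14 × 30 + 15 − 2 = 433 (labels ;00/;01 skipped at this minute). Total = 71928 + 10790 + 433 = 83151.

83151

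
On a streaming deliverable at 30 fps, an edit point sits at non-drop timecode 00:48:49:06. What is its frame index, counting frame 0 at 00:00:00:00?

87876

Total seconds to the label: (0 × 3600 + 48 × 60 + 49) = 2929.
Frame index = 2929 × 30 + 6 = 87876.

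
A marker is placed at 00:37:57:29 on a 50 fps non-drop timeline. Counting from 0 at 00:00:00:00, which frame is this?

Total seconds to the label: (0 × 3600 + 37 × 60 + 57) = 2277.
Frame index = 2277 × 50 + 29 = 113879.

frame 113879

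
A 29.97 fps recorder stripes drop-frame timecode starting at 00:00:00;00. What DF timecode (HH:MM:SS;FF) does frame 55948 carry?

Ten DF minutes hold 17982 frames, so frame 55948 lies in block 3 (frames 53946–71927) with 2002 frames into that block.
The block's first minute is 1800 frames and the rest 1798 each; 2002 frames reaches minute 1, so 3 × 18 + 1 × 2 = 56 labels have been skipped so far.
Adding those back, label number 55948 + 56 = 56004 at 30 labels/s is 1866 s + 24 f = 0 h 31 min 6 s frame 24, i.e. 00:31:06;24.

00:31:06;24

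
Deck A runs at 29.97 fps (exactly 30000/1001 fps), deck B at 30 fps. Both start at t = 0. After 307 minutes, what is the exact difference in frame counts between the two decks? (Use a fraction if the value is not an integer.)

307 min = 18420 s.
A emits 30000/1001 × 18420 = 552600000/1001 frames; B emits 30 × 18420 = 552600.
Difference = 552600/1001 frames (≈ 552.0480); B is ahead of A.

552600/1001 frames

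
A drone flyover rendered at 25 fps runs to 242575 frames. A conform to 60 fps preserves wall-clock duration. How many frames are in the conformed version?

582180 frames

Target frames = source frames × (target rate / source rate) = 242575 × (60)/(25) = 242575 × 12/5 = 582180.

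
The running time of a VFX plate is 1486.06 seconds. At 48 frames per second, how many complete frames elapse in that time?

Frames = 1486.06 × 48 = 1783272/25 ≈ 71330.8800.
Complete frames: 71330.

71330 frames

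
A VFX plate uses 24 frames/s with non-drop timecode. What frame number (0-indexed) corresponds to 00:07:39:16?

11032

Total seconds to the label: (0 × 3600 + 7 × 60 + 39) = 459.
Frame index = 459 × 24 + 16 = 11032.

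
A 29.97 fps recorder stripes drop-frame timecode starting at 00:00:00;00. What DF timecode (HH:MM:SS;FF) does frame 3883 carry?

00:02:09;17

Each 10-minute DF block holds 10 × 60 × 30 − 9 × 2 = 17982 frames. 3883 ÷ 17982 → 0 full blocks, remainder 3883.
Within the partial block the first minute is 1800 frames and each further minute 1798, so 2 further minute boundaries passed. Total skipped labels = 18 × 0 + 2 × 2 = 4.
Non-drop label index = 3883 + 4 = 3887; at 30 labels/s that is 00:02:09:17, i.e. DF 00:02:09;17.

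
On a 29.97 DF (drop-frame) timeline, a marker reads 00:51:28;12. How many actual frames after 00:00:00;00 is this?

92560

As if non-drop at 30 labels/s: (0 × 3600 + 51 × 60 + 28) × 30 + 12 = 92652.
Minute boundaries passed: 51; those not divisible by 10: 51 − 5 = 46; dropped labels = 2 × 46 = 92.
Actual frame index = 92652 − 92 = 92560.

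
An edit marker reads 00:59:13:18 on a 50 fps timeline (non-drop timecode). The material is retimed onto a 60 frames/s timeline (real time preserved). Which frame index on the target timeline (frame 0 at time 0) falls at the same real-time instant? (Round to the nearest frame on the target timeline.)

Source frame index: (0×3600 + 59×60 + 13) × 50 + 18 = 177668.
Real time: 177668 / (50) = 88834/25 s.
Target frame: (88834/25) × (60) = 1066008/5 ≈ 213201.600 → 213202.

frame 213202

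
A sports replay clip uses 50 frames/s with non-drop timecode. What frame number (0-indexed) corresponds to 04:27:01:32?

801082

Total seconds to the label: (4 × 3600 + 27 × 60 + 1) = 16021.
Frame index = 16021 × 50 + 32 = 801082.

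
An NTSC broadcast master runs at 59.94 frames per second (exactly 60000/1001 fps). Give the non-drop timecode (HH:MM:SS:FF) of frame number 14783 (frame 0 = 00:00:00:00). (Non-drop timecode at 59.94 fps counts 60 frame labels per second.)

00:04:06:23

14783 ÷ 60 = 246 full seconds, remainder 23 frames.
246 s = 0 h 4 min 6 s.
Timecode: 00:04:06:23.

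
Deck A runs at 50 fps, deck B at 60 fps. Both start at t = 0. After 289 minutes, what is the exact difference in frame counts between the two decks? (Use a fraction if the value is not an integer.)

289 min = 17340 s.
A emits 50 × 17340 = 867000 frames; B emits 60 × 17340 = 1040400.
Difference = 173400 frames; B is ahead of A.

173400 frames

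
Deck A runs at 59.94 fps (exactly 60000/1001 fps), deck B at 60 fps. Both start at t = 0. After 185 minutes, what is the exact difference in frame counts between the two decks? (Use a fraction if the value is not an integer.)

666000/1001 frames

185 min = 11100 s.
A emits 60000/1001 × 11100 = 666000000/1001 frames; B emits 60 × 11100 = 666000.
Difference = 666000/1001 frames (≈ 665.3347); B is ahead of A.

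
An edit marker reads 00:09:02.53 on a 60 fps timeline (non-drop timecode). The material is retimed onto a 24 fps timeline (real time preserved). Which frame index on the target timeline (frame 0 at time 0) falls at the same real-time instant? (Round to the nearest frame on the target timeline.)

Source frame index: (0×3600 + 9×60 + 2) × 60 + 53 = 32573.
Real time: 32573 / (60) = 32573/60 s.
Target frame: (32573/60) × (24) = 65146/5 ≈ 13029.200 → 13029.

frame 13029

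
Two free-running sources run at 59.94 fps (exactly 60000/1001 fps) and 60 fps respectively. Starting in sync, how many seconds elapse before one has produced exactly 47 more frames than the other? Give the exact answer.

The gap grows by |60 − 60000/1001| = 60/1001 frames per second.
Time for a 47-frame gap: 47 ÷ (60/1001) = 47047/60 s.

47047/60 seconds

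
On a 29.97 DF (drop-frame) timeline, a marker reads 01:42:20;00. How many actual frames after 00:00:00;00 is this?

184016

Complete 10-minute blocks: 10, each 17982 frames → 179820.
Remaining 2 whole minutes in the current block: 1800 + 1 × 1798 = 3598 frames.
Within the current minute: 20 × 30 + 0 − 2 = 598 (labels ;00/;01 skipped at this minute). Total = 179820 + 3598 + 598 = 184016.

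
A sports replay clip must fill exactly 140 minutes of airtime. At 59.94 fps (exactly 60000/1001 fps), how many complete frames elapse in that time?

140 min = 8400 s.
Frames = 8400 × 60000/1001 = 72000000/143 ≈ 503496.5035.
Complete frames: 503496.

503496 frames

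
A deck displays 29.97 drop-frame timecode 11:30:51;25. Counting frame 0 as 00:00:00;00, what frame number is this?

1242313

Complete 10-minute blocks: 69, each 17982 frames → 1240758.
Remaining 0 whole minutes in the current block: 0 frames.
Within the current minute: 51 × 30 + 25 = 1555. Total = 1240758 + 0 + 1555 = 1242313.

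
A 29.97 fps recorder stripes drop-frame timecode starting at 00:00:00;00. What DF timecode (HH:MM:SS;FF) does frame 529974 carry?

04:54:43;14

Each 10-minute DF block holds 10 × 60 × 30 − 9 × 2 = 17982 frames. 529974 ÷ 17982 → 29 full blocks, remainder 8496.
Within the partial block the first minute is 1800 frames and each further minute 1798, so 4 further minute boundaries passed. Total skipped labels = 18 × 29 + 2 × 4 = 530.
Non-drop label index = 529974 + 530 = 530504; at 30 labels/s that is 04:54:43:14, i.e. DF 04:54:43;14.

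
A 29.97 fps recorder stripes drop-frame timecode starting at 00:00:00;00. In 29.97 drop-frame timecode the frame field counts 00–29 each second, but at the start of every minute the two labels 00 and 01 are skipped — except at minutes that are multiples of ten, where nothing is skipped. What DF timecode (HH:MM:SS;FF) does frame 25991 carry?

00:14:27;07

Ten DF minutes hold 17982 frames, so frame 25991 lies in block 1 (frames 17982–35963) with 8009 frames into that block.
The block's first minute is 1800 frames and the rest 1798 each; 8009 frames reaches minute 4, so 1 × 18 + 4 × 2 = 26 labels have been skipped so far.
Adding those back, label number 25991 + 26 = 26017 at 30 labels/s is 867 s + 7 f = 0 h 14 min 27 s frame 7, i.e. 00:14:27;07.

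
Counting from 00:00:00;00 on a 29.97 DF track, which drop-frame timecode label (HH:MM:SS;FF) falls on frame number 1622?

Each 10-minute DF block holds 10 × 60 × 30 − 9 × 2 = 17982 frames. 1622 ÷ 17982 → 0 full blocks, remainder 1622.
Within the partial block the first minute is 1800 frames and each further minute 1798, so 0 further minute boundaries passed. Total skipped labels = 18 × 0 + 2 × 0 = 0.
Non-drop label index = 1622 + 0 = 1622; at 30 labels/s that is 00:00:54:02, i.e. DF 00:00:54;02.

00:00:54;02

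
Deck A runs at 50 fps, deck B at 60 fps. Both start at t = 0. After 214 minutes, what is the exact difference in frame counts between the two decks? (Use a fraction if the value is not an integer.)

128400 frames

214 min = 12840 s.
A emits 50 × 12840 = 642000 frames; B emits 60 × 12840 = 770400.
Difference = 128400 frames; B is ahead of A.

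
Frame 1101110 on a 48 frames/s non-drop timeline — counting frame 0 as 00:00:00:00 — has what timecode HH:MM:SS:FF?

1101110 ÷ 48 = 22939 full seconds, remainder 38 frames.
22939 s = 6 h 22 min 19 s.
Timecode: 06:22:19:38.

06:22:19:38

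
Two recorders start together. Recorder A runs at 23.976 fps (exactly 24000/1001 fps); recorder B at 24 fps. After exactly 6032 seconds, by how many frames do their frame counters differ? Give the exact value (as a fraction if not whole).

A emits 24000/1001 × 6032 = 11136000/77 frames; B emits 24 × 6032 = 144768.
Difference = 11136/77 frames (≈ 144.6234); B is ahead of A.

11136/77 frames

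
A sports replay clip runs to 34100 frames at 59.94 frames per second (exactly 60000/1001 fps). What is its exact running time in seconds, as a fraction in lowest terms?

341341/600 seconds

Running time = 34100 ÷ (60000/1001) = 34100 × 1001/60000 = 341341/600 s.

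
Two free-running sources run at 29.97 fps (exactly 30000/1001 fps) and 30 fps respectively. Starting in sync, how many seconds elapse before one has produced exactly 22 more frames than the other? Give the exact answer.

11011/15 seconds

The gap grows by |30 − 30000/1001| = 30/1001 frames per second.
Time for a 22-frame gap: 22 ÷ (30/1001) = 11011/15 s.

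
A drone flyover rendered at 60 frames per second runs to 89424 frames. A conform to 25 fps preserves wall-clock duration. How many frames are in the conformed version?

37260 frames

Target frames = source frames × (target rate / source rate) = 89424 × (25)/(60) = 89424 × 5/12 = 37260.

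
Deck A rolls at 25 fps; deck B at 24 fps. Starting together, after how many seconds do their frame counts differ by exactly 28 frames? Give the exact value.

28 seconds

The gap grows by |24 − 25| = 1 frame per second.
Time for a 28-frame gap: 28 ÷ (1) = 28 s.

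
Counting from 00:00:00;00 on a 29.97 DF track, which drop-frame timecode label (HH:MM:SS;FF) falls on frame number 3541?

Ten DF minutes hold 17982 frames, so frame 3541 lies in block 0 (frames 0–17981) with 3541 frames into that block.
The block's first minute is 1800 frames and the rest 1798 each; 3541 frames reaches minute 1, so 0 × 18 + 1 × 2 = 2 labels have been skipped so far.
Adding those back, label number 3541 + 2 = 3543 at 30 labels/s is 118 s + 3 f = 0 h 1 min 58 s frame 3, i.e. 00:01:58;03.

00:01:58;03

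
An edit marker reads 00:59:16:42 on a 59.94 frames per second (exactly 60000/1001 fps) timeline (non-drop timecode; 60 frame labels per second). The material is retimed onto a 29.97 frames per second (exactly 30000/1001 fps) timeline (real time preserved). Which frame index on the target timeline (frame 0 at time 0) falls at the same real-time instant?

frame 106701

Source frame index: (0×3600 + 59×60 + 16) × 60 + 42 = 213402.
Real time: 213402 / (60000/1001) = 35602567/10000 s.
Target frame: (35602567/10000) × (30000/1001) = 106701.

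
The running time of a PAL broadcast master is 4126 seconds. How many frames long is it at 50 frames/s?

206300 frames

Frames = 4126 × 50 = 206300.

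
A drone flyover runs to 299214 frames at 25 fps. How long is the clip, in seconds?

Running time = 299214 / (25) = 11968.56 s.

11968.56 seconds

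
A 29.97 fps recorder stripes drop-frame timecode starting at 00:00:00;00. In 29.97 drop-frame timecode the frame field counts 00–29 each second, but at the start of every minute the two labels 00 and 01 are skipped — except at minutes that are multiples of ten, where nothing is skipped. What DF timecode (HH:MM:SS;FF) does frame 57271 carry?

00:31:50;27

Each 10-minute DF block holds 10 × 60 × 30 − 9 × 2 = 17982 frames. 57271 ÷ 17982 → 3 full blocks, remainder 3325.
Within the partial block the first minute is 1800 frames and each further minute 1798, so 1 further minute boundary passed. Total skipped labels = 18 × 3 + 2 × 1 = 56.
Non-drop label index = 57271 + 56 = 57327; at 30 labels/s that is 00:31:50:27, i.e. DF 00:31:50;27.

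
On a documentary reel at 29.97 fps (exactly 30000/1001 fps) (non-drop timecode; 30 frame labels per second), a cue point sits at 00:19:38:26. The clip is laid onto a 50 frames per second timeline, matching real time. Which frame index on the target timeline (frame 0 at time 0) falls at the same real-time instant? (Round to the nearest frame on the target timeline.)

Source frame index: (0×3600 + 19×60 + 38) × 30 + 26 = 35366.
Real time: 35366 / (30000/1001) = 17700683/15000 s.
Target frame: (17700683/15000) × (50) = 17700683/300 ≈ 59002.277 → 59002.

frame 59002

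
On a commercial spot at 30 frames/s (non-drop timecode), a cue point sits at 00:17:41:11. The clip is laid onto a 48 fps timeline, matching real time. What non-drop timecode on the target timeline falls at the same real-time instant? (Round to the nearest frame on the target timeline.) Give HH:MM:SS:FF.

Source frame index: (0×3600 + 17×60 + 41) × 30 + 11 = 31841.
Real time: 31841 / (30) = 31841/30 s.
Target frame: (31841/30) × (48) = 254728/5 ≈ 50945.600 → 50946.
At 48 labels/s: frame 50946 → 00:17:41:18.

00:17:41:18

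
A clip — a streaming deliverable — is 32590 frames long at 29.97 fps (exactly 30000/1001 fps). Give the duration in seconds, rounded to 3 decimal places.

Running time = 32590 × 1001/30000 = 3262259/3000 s ≈ 1087.420 s.

1087.420 seconds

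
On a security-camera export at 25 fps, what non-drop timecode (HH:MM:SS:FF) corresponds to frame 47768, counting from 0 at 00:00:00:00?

47768 ÷ 25 = 1910 full seconds, remainder 18 frames.
1910 s = 0 h 31 min 50 s.
Timecode: 00:31:50:18.

00:31:50:18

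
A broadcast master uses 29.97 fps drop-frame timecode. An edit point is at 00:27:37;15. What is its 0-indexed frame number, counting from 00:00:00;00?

Complete 10-minute blocks: 2, each 17982 frames → 35964.
Remaining 7 whole minutes in the current block: 1800 + 6 × 1798 = 12588 frames.
Within the current minute: 37 × 30 + 15 − 2 = 1123 (labels ;00/;01 skipped at this minute). Total = 35964 + 12588 + 1123 = 49675.

49675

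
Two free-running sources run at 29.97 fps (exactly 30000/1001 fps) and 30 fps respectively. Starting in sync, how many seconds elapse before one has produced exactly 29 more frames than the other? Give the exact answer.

The gap grows by |30 − 30000/1001| = 30/1001 frames per second.
Time for a 29-frame gap: 29 ÷ (30/1001) = 29029/30 s.

29029/30 seconds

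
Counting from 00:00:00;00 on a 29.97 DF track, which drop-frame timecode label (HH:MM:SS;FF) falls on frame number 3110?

Ten DF minutes hold 17982 frames, so frame 3110 lies in block 0 (frames 0–17981) with 3110 frames into that block.
The block's first minute is 1800 frames and the rest 1798 each; 3110 frames reaches minute 1, so 0 × 18 + 1 × 2 = 2 labels have been skipped so far.
Adding those back, label number 3110 + 2 = 3112 at 30 labels/s is 103 s + 22 f = 0 h 1 min 43 s frame 22, i.e. 00:01:43;22.

00:01:43;22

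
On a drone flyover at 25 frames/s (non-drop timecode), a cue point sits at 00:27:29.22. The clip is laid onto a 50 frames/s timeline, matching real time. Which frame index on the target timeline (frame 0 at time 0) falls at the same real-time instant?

frame 82494

Source frame index: (0×3600 + 27×60 + 29) × 25 + 22 = 41247.
Real time: 41247 / (25) = 41247/25 s.
Target frame: (41247/25) × (50) = 82494.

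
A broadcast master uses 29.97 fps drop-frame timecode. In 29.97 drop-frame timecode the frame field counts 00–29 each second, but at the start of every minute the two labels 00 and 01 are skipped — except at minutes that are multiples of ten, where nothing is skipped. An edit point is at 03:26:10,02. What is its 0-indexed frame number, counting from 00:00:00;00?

370730

As if non-drop at 30 labels/s: (3 × 3600 + 26 × 60 + 10) × 30 + 2 = 371102.
Minute boundaries passed: 206; those not divisible by 10: 206 − 20 = 186; dropped labels = 2 × 186 = 372.
Actual frame index = 371102 − 372 = 370730.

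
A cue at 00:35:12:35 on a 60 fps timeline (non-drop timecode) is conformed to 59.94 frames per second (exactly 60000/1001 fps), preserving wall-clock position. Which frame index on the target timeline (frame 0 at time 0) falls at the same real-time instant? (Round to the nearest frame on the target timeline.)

Source frame index: (0×3600 + 35×60 + 12) × 60 + 35 = 126755.
Real time: 126755 / (60) = 25351/12 s.
Target frame: (25351/12) × (60000/1001) = 126755000/1001 ≈ 126628.372 → 126628.

frame 126628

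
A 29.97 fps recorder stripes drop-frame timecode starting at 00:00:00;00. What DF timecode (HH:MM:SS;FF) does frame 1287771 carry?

Ten DF minutes hold 17982 frames, so frame 1287771 lies in block 71 (frames 1276722–1294703) with 11049 frames into that block.
The block's first minute is 1800 frames and the rest 1798 each; 11049 frames reaches minute 6, so 71 × 18 + 6 × 2 = 1290 labels have been skipped so far.
Adding those back, label number 1287771 + 1290 = 1289061 at 30 labels/s is 42968 s + 21 f = 11 h 56 min 8 s frame 21, i.e. 11:56:08;21.

11:56:08;21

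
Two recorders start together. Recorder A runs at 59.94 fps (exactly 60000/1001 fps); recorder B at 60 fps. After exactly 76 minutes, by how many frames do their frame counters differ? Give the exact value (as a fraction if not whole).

273600/1001 frames

76 min = 4560 s.
A emits 60000/1001 × 4560 = 273600000/1001 frames; B emits 60 × 4560 = 273600.
Difference = 273600/1001 frames (≈ 273.3267); B is ahead of A.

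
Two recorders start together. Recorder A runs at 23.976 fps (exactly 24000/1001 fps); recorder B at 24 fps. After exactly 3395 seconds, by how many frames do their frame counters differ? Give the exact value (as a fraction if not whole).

A emits 24000/1001 × 3395 = 11640000/143 frames; B emits 24 × 3395 = 81480.
Difference = 11640/143 frames (≈ 81.3986); B is ahead of A.

11640/143 frames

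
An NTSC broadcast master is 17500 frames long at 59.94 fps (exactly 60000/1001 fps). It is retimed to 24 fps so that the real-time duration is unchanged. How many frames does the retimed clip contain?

7007 frames

Target frames = source frames × (target rate / source rate) = 17500 × (24)/(60000/1001) = 17500 × 1001/2500 = 7007.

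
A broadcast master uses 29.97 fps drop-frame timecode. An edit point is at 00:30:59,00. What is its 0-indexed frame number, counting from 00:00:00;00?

As if non-drop at 30 labels/s: (0 × 3600 + 30 × 60 + 59) × 30 + 0 = 55770.
Minute boundaries passed: 30; those not divisible by 10: 30 − 3 = 27; dropped labels = 2 × 27 = 54.
Actual frame index = 55770 − 54 = 55716.

55716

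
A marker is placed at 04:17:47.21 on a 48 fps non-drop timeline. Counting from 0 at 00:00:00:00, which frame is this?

frame 742437

Total seconds to the label: (4 × 3600 + 17 × 60 + 47) = 15467.
Frame index = 15467 × 48 + 21 = 742437.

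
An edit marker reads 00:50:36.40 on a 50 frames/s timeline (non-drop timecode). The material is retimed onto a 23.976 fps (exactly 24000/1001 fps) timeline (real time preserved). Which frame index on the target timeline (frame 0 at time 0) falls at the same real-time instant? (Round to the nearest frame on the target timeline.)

frame 72810

Source frame index: (0×3600 + 50×60 + 36) × 50 + 40 = 151840.
Real time: 151840 / (50) = 15184/5 s.
Target frame: (15184/5) × (24000/1001) = 5606400/77 ≈ 72810.390 → 72810.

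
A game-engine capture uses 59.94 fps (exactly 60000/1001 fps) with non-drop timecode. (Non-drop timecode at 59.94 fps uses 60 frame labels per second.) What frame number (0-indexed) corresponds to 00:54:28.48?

Total seconds to the label: (0 × 3600 + 54 × 60 + 28) = 3268.
Frame index = 3268 × 60 + 48 = 196128.

196128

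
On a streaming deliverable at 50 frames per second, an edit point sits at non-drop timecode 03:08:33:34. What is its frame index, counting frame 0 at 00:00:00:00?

Total seconds to the label: (3 × 3600 + 8 × 60 + 33) = 11313.
Frame index = 11313 × 50 + 34 = 565684.

frame 565684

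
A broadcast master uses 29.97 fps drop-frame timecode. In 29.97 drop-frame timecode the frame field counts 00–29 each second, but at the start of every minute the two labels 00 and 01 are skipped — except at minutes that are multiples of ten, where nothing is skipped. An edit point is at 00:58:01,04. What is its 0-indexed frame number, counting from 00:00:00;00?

As if non-drop at 30 labels/s: (0 × 3600 + 58 × 60 + 1) × 30 + 4 = 104434.
Minute boundaries passed: 58; those not divisible by 10: 58 − 5 = 53; dropped labels = 2 × 53 = 106.
Actual frame index = 104434 − 106 = 104328.

104328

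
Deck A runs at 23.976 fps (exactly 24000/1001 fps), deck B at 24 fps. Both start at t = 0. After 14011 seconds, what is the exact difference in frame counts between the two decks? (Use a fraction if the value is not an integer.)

336264/1001 frames

A emits 24000/1001 × 14011 = 336264000/1001 frames; B emits 24 × 14011 = 336264.
Difference = 336264/1001 frames (≈ 335.9281); B is ahead of A.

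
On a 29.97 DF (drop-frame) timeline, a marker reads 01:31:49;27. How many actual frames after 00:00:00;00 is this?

As if non-drop at 30 labels/s: (1 × 3600 + 31 × 60 + 49) × 30 + 27 = 165297.
Minute boundaries passed: 91; those not divisible by 10: 91 − 9 = 82; dropped labels = 2 × 82 = 164.
Actual frame index = 165297 − 164 = 165133.

165133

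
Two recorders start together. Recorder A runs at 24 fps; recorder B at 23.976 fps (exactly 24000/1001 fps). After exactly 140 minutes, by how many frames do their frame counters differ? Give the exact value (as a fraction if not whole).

140 min = 8400 s.
A emits 24 × 8400 = 201600 frames; B emits 24000/1001 × 8400 = 28800000/143.
Difference = 28800/143 frames (≈ 201.3986); B is behind A.

28800/143 frames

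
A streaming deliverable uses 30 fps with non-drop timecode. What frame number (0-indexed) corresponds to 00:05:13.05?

9395

Total seconds to the label: (0 × 3600 + 5 × 60 + 13) = 313.
Frame index = 313 × 30 + 5 = 9395.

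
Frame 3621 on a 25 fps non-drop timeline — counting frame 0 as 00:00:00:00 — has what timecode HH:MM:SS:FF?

00:02:24:21

3621 ÷ 25 = 144 full seconds, remainder 21 frames.
144 s = 0 h 2 min 24 s.
Timecode: 00:02:24:21.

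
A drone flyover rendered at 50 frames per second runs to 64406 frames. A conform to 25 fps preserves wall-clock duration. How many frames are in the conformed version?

32203 frames

Target frames = source frames × (target rate / source rate) = 64406 × (25)/(50) = 64406 × 1/2 = 32203.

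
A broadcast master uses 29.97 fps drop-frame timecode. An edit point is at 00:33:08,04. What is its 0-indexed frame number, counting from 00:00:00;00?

Complete 10-minute blocks: 3, each 17982 frames → 53946.
Remaining 3 whole minutes in the current block: 1800 + 2 × 1798 = 5396 frames.
Within the current minute: 8 × 30 + 4 − 2 = 242 (labels ;00/;01 skipped at this minute). Total = 53946 + 5396 + 242 = 59584.

59584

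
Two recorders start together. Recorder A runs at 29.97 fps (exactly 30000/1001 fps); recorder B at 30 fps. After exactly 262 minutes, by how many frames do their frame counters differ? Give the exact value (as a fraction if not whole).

471600/1001 frames

262 min = 15720 s.
A emits 30000/1001 × 15720 = 471600000/1001 frames; B emits 30 × 15720 = 471600.
Difference = 471600/1001 frames (≈ 471.1289); B is ahead of A.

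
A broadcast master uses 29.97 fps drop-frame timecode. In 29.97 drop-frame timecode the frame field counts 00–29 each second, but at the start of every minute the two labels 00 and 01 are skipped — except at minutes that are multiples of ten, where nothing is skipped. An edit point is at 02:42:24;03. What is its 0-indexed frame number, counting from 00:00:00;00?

292031

Complete 10-minute blocks: 16, each 17982 frames → 287712.
Remaining 2 whole minutes in the current block: 1800 + 1 × 1798 = 3598 frames.
Within the current minute: 24 × 30 + 3 − 2 = 721 (labels ;00/;01 skipped at this minute). Total = 287712 + 3598 + 721 = 292031.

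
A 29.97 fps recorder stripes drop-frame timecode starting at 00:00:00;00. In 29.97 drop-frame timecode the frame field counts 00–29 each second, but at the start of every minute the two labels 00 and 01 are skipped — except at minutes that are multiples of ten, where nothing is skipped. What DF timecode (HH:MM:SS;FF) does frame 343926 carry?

Each 10-minute DF block holds 10 × 60 × 30 − 9 × 2 = 17982 frames. 343926 ÷ 17982 → 19 full blocks, remainder 2268.
Within the partial block the first minute is 1800 frames and each further minute 1798, so 1 further minute boundary passed. Total skipped labels = 18 × 19 + 2 × 1 = 344.
Non-drop label index = 343926 + 344 = 344270; at 30 labels/s that is 03:11:15:20, i.e. DF 03:11:15;20.

03:11:15;20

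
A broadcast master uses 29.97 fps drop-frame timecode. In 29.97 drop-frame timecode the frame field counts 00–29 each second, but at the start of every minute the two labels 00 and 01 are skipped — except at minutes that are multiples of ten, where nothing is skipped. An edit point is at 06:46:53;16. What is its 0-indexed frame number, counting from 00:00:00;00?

Complete 10-minute blocks: 40, each 17982 frames → 719280.
Remaining 6 whole minutes in the current block: 1800 + 5 × 1798 = 10790 frames.
Within the current minute: 53 × 30 + 16 − 2 = 1604 (labels ;00/;01 skipped at this minute). Total = 719280 + 10790 + 1604 = 731674.

731674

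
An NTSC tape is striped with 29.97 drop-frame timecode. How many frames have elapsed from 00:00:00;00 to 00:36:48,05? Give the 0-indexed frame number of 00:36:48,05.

66179

As if non-drop at 30 labels/s: (0 × 3600 + 36 × 60 + 48) × 30 + 5 = 66245.
Minute boundaries passed: 36; those not divisible by 10: 36 − 3 = 33; dropped labels = 2 × 33 = 66.
Actual frame index = 66245 − 66 = 66179.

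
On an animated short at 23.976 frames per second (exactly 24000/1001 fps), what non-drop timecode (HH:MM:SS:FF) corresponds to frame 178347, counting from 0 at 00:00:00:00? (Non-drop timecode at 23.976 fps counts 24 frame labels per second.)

02:03:51:03

178347 ÷ 24 = 7431 full seconds, remainder 3 frames.
7431 s = 2 h 3 min 51 s.
Timecode: 02:03:51:03.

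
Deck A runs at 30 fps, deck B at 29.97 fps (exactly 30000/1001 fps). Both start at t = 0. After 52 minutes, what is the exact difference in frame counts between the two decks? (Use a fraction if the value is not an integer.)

52 min = 3120 s.
A emits 30 × 3120 = 93600 frames; B emits 30000/1001 × 3120 = 7200000/77.
Difference = 7200/77 frames (≈ 93.5065); B is behind A.

7200/77 frames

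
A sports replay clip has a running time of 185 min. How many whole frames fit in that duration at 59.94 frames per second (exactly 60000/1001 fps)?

665334 frames

185 min = 11100 s.
Frames = 11100 × 60000/1001 = 666000000/1001 ≈ 665334.6653.
Complete frames: 665334.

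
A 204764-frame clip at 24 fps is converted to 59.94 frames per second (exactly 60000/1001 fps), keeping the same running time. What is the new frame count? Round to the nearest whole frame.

Frames at target rate = 204764 × (60000/1001) / (24) = 73130000/143 ≈ 511398.601.
Nearest whole frame: 511399.

511399 frames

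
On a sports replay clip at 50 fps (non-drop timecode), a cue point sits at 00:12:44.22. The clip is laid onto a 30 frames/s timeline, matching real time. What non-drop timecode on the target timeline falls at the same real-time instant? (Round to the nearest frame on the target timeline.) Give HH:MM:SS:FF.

Source frame index: (0×3600 + 12×60 + 44) × 50 + 22 = 38222.
Real time: 38222 / (50) = 19111/25 s.
Target frame: (19111/25) × (30) = 114666/5 ≈ 22933.200 → 22933.
At 30 labels/s: frame 22933 → 00:12:44:13.

00:12:44:13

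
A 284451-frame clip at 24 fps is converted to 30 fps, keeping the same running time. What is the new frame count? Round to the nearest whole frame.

355564 frames

Frames at target rate = 284451 × (30) / (24) = 1422255/4 ≈ 355563.750.
Nearest whole frame: 355564.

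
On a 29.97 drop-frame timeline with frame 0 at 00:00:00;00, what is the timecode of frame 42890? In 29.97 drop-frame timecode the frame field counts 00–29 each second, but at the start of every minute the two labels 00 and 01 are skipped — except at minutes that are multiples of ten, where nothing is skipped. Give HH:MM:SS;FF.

Ten DF minutes hold 17982 frames, so frame 42890 lies in block 2 (frames 35964–53945) with 6926 frames into that block.
The block's first minute is 1800 frames and the rest 1798 each; 6926 frames reaches minute 3, so 2 × 18 + 3 × 2 = 42 labels have been skipped so far.
Adding those back, label number 42890 + 42 = 42932 at 30 labels/s is 1431 s + 2 f = 0 h 23 min 51 s frame 2, i.e. 00:23:51;02.

00:23:51;02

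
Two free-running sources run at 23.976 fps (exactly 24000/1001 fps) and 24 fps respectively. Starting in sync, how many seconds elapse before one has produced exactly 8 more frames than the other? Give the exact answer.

1001/3 seconds

The gap grows by |24 − 24000/1001| = 24/1001 frames per second.
Time for a 8-frame gap: 8 ÷ (24/1001) = 1001/3 s.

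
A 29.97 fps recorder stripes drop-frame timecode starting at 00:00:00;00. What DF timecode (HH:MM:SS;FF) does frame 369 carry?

00:00:12;09

Each 10-minute DF block holds 10 × 60 × 30 − 9 × 2 = 17982 frames. 369 ÷ 17982 → 0 full blocks, remainder 369.
Within the partial block the first minute is 1800 frames and each further minute 1798, so 0 further minute boundaries passed. Total skipped labels = 18 × 0 + 2 × 0 = 0.
Non-drop label index = 369 + 0 = 369; at 30 labels/s that is 00:00:12:09, i.e. DF 00:00:12;09.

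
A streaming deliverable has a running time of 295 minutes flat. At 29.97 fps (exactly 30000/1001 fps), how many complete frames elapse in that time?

295 min = 17700 s.
Frames = 17700 × 30000/1001 = 531000000/1001 ≈ 530469.5305.
Complete frames: 530469.

530469 frames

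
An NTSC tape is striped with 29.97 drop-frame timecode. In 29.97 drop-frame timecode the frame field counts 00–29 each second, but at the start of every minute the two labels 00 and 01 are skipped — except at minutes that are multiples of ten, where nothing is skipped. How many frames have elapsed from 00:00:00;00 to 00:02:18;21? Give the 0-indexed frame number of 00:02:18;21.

As if non-drop at 30 labels/s: (0 × 3600 + 2 × 60 + 18) × 30 + 21 = 4161.
Minute boundaries passed: 2; those not divisible by 10: 2 − 0 = 2; dropped labels = 2 × 2 = 4.
Actual frame index = 4161 − 4 = 4157.

4157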